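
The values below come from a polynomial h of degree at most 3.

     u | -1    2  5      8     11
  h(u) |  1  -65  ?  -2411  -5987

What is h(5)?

On equispaced nodes a degree-3 polynomial has vanishing fourth forward difference, so
  h(-1) - 4·h(2) + 6·h(5) - 4·h(8) + h(11) = 0.
Substituting the known values and solving for h(5):
  6·h(5) = -3918
  h(5) = -653.

-653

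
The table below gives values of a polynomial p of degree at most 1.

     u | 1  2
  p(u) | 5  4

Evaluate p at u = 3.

Write p(u) = au + b. Substituting each data point gives a linear system:
  a + b = 5
  2a + b = 4
Solving the system yields a = -1, b = 6.
So p(u) = -u + 6.
Then p(3) = 3.

3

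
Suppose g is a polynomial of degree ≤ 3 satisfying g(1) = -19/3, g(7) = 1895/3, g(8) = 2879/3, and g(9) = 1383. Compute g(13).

12809/3

Using the Lagrange interpolation formula with nodes 1, 7, 8, 9:
  L_0(n) = (n - 7)(n - 8)(n - 9) / -336
  L_1(n) = (n - 1)(n - 8)(n - 9) / 12
  L_2(n) = (n - 1)(n - 7)(n - 9) / -7
  L_3(n) = (n - 1)(n - 7)(n - 8) / 16
Then g(n) = -19/3·L_0(n) + 1895/3·L_1(n) + 2879/3·L_2(n) + 1383·L_3(n).
Expanding and collecting terms gives g(n) = 2n³ - (1/3)n² - 5n - 3.
Evaluating at n = 13: g(13) = 12809/3.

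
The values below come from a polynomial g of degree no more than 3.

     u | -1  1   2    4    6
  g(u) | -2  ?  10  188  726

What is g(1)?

-4

The 4 known points determine the degree-3 polynomial uniquely.
Write g(u) = au^3 + bu^2 + cu + d. Substituting each data point gives a linear system:
  -a + b - c + d = -2
  8a + 4b + 2c + d = 10
  64a + 16b + 4c + d = 188
  216a + 36b + 6c + d = 726
Solving the system yields a = 4, b = -3, c = -5, d = 0.
So g(u) = 4u³ - 3u² - 5u.
Then g(1) = -4.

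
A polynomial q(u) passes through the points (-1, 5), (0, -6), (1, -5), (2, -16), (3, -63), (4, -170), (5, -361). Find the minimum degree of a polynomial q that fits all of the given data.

Forward differences of the values at u = -1, 0, 1, 2, 3, 4, 5:
  q  : 5  -6  -5  -16  -63  -170  -361
  Δ  : -11  1  -11  -47  -107  -191
  Δ^2: 12  -12  -36  -60  -84
  Δ^3: -24  -24  -24  -24
  Δ^4: 0  0  0
  Δ^5: 0  0
  Δ^6: 0
The third differences are constant (-24) and nonzero, while all higher differences vanish, so the minimal degree is 3.

3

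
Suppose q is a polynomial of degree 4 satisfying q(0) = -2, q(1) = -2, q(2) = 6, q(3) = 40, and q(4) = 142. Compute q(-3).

Using the Lagrange interpolation formula with nodes 0, 1, 2, 3, 4:
  L_0(s) = (s - 1)(s - 2)(s - 3)(s - 4) / 24
  L_1(s) = s(s - 2)(s - 3)(s - 4) / -6
  L_2(s) = s(s - 1)(s - 3)(s - 4) / 4
  L_3(s) = s(s - 1)(s - 2)(s - 4) / -6
  L_4(s) = s(s - 1)(s - 2)(s - 3) / 24
Then q(s) = -2·L_0(s) - 2·L_1(s) + 6·L_2(s) + 40·L_3(s) + 142·L_4(s).
Expanding and collecting terms gives q(s) = s⁴ - 3s³ + 6s² - 4s - 2.
Evaluating at s = -3: q(-3) = 226.

226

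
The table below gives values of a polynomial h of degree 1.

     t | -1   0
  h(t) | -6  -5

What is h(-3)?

Write h(t) = at + b. Substituting each data point gives a linear system:
  -a + b = -6
  b = -5
Solving the system yields a = 1, b = -5.
So h(t) = t - 5.
Then h(-3) = -8.

-8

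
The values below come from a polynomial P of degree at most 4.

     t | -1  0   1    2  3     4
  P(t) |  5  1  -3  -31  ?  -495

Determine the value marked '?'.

The 5 known points determine the degree-4 polynomial uniquely.
Write P(t) = at^4 + bt^3 + ct^2 + dt + e. Substituting each data point gives a linear system:
  a - b + c - d + e = 5
  e = 1
  a + b + c + d + e = -3
  16a + 8b + 4c + 2d + e = -31
  256a + 64b + 16c + 4d + e = -495
Solving the system yields a = -2, b = 0, c = 2, d = -4, e = 1.
So P(t) = -2t⁴ + 2t² - 4t + 1.
Then P(3) = -155.

-155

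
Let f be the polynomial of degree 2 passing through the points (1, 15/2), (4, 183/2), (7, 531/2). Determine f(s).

Write f(s) = as^2 + bs + c. Substituting each data point gives a linear system:
  a + b + c = 15/2
  16a + 4b + c = 183/2
  49a + 7b + c = 531/2
Solving the system yields a = 5, b = 3, c = -1/2.
So f(s) = 5s^2 + 3s - 1/2.
Check: f(7) = 531/2. ✓

f(s) = 5s^2 + 3s - 1/2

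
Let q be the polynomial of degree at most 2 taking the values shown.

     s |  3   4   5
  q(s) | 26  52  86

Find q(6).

Write q(s) = as^2 + bs + c. Substituting each data point gives a linear system:
  9a + 3b + c = 26
  16a + 4b + c = 52
  25a + 5b + c = 86
Solving the system yields a = 4, b = -2, c = -4.
So q(s) = 4s^2 - 2s - 4.
Then q(6) = 128.

128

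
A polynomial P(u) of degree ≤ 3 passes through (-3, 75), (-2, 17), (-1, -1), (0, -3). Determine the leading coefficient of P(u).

Write P(u) = au^3 + bu^2 + cu + d. Substituting each data point gives a linear system:
  -27a + 9b - 3c + d = 75
  -8a + 4b - 2c + d = 17
  -a + b - c + d = -1
  d = -3
Solving the system yields a = -4, b = -4, c = -2, d = -3.
So P(u) = -4u^3 - 4u^2 - 2u - 3.
The leading coefficient is -4.

-4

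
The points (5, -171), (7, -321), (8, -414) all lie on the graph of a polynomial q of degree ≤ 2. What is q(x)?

q(x) = -6x^2 - 3x - 6

Write q(x) = ax^2 + bx + c. Substituting each data point gives a linear system:
  25a + 5b + c = -171
  49a + 7b + c = -321
  64a + 8b + c = -414
Solving the system yields a = -6, b = -3, c = -6.
So q(x) = -6x² - 3x - 6.
Check: q(5) = -171. ✓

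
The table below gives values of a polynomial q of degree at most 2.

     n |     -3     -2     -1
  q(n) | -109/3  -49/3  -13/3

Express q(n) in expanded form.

q(n) = -4n^2 - 1/3

Write q(n) = an^2 + bn + c. Substituting each data point gives a linear system:
  9a - 3b + c = -109/3
  4a - 2b + c = -49/3
  a - b + c = -13/3
Solving the system yields a = -4, b = 0, c = -1/3.
So q(n) = -4n² - 1/3.
Check: q(-2) = -49/3. ✓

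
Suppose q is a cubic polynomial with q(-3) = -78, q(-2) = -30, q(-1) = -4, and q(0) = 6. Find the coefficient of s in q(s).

Write q(s) = as^3 + bs^2 + cs + d. Substituting each data point gives a linear system:
  -27a + 9b - 3c + d = -78
  -8a + 4b - 2c + d = -30
  -a + b - c + d = -4
  d = 6
Solving the system yields a = 1, b = -5, c = 4, d = 6.
So q(s) = s^3 - 5s^2 + 4s + 6.
The coefficient of s is 4.

4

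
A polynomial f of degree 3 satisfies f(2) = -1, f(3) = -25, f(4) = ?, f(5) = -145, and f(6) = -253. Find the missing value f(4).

On equispaced nodes a degree-3 polynomial has vanishing fourth forward difference, so
  f(2) - 4·f(3) + 6·f(4) - 4·f(5) + f(6) = 0.
Substituting the known values and solving for f(4):
  6·f(4) = -426
  f(4) = -71.

-71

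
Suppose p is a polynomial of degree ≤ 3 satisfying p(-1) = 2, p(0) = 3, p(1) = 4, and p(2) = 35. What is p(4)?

307

Using the Lagrange interpolation formula with nodes -1, 0, 1, 2:
  L_0(u) = u(u - 1)(u - 2) / -6
  L_1(u) = (u + 1)(u - 1)(u - 2) / 2
  L_2(u) = (u + 1)u(u - 2) / -2
  L_3(u) = (u + 1)u(u - 1) / 6
Then p(u) = 2·L_0(u) + 3·L_1(u) + 4·L_2(u) + 35·L_3(u).
Expanding and collecting terms gives p(u) = 5u^3 - 4u + 3.
Evaluating at u = 4: p(4) = 307.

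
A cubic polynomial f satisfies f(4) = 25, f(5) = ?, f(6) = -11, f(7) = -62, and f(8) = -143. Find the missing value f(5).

16

The 4 known points determine the degree-3 polynomial uniquely.
Write f(n) = an^3 + bn^2 + cn + d. Substituting each data point gives a linear system:
  64a + 16b + 4c + d = 25
  216a + 36b + 6c + d = -11
  343a + 49b + 7c + d = -62
  512a + 64b + 8c + d = -143
Solving the system yields a = -1, b = 6, c = -2, d = 1.
So f(n) = -n^3 + 6n^2 - 2n + 1.
Then f(5) = 16.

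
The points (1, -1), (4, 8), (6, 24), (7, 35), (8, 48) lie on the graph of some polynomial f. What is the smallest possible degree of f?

2

Divided differences on the nodes 1, 4, 6, 7, 8:
  order 0: -1  8  24  35  48
  order 1: 3  8  11  13
  order 2: 1  1  1
  order 3: 0  0
  order 4: 0
The order-2 divided differences are all 1 (nonzero) and every higher order vanishes, so the data lies on a polynomial of degree exactly 2.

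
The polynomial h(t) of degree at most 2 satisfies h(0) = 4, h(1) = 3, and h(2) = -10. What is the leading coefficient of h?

-6

Write h(t) = at^2 + bt + c. Substituting each data point gives a linear system:
  c = 4
  a + b + c = 3
  4a + 2b + c = -10
Solving the system yields a = -6, b = 5, c = 4.
So h(t) = -6t^2 + 5t + 4.
The leading coefficient is -6.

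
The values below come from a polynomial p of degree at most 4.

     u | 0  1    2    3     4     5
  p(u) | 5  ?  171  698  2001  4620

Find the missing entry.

The 5 known points determine the degree-4 polynomial uniquely.
Write p(u) = au^4 + bu^3 + cu^2 + du + e. Substituting each data point gives a linear system:
  e = 5
  16a + 8b + 4c + 2d + e = 171
  81a + 27b + 9c + 3d + e = 698
  256a + 64b + 16c + 4d + e = 2001
  625a + 125b + 25c + 5d + e = 4620
Solving the system yields a = 6, b = 6, c = 4, d = 3, e = 5.
So p(u) = 6u⁴ + 6u³ + 4u² + 3u + 5.
Then p(1) = 24.

24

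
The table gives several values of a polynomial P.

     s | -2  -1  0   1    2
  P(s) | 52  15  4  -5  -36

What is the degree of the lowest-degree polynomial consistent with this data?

3

Forward differences of the values at s = -2, -1, 0, 1, 2:
  P  : 52  15  4  -5  -36
  Δ  : -37  -11  -9  -31
  Δ^2: 26  2  -22
  Δ^3: -24  -24
  Δ^4: 0
The third differences are constant (-24) and nonzero, while all higher differences vanish, so the minimal degree is 3.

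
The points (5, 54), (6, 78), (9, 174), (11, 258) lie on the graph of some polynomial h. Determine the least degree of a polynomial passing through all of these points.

2

Divided differences on the nodes 5, 6, 9, 11:
  order 0: 54  78  174  258
  order 1: 24  32  42
  order 2: 2  2
  order 3: 0
The order-2 divided differences are all 2 (nonzero) and every higher order vanishes, so the data lies on a polynomial of degree exactly 2.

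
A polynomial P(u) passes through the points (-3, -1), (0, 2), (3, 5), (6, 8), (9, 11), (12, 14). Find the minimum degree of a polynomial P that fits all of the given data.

1

Forward differences of the values at u = -3, 0, 3, 6, 9, 12:
  P  : -1  2  5  8  11  14
  Δ  : 3  3  3  3  3
  Δ^2: 0  0  0  0
  Δ^3: 0  0  0
  Δ^4: 0  0
  Δ^5: 0
The first differences are constant (3) and nonzero, while all higher differences vanish, so the minimal degree is 1.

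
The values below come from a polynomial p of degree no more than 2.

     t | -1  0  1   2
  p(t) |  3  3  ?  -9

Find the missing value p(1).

-1

The 3 known points determine the degree-2 polynomial uniquely.
Write p(t) = at^2 + bt + c. Substituting each data point gives a linear system:
  a - b + c = 3
  c = 3
  4a + 2b + c = -9
Solving the system yields a = -2, b = -2, c = 3.
So p(t) = -2t² - 2t + 3.
Then p(1) = -1.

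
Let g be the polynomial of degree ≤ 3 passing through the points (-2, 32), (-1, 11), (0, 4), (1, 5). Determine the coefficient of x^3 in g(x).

Write g(x) = ax^3 + bx^2 + cx + d. Substituting each data point gives a linear system:
  -8a + 4b - 2c + d = 32
  -a + b - c + d = 11
  d = 4
  a + b + c + d = 5
Solving the system yields a = -1, b = 4, c = -2, d = 4.
So g(x) = -x³ + 4x² - 2x + 4.
The leading coefficient is -1.

-1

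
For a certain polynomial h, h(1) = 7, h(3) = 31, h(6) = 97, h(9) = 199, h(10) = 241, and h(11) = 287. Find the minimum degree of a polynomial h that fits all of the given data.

Divided differences on the nodes 1, 3, 6, 9, 10, 11:
  order 0: 7  31  97  199  241  287
  order 1: 12  22  34  42  46
  order 2: 2  2  2  2
  order 3: 0  0  0
  order 4: 0  0
  order 5: 0
The order-2 divided differences are all 2 (nonzero) and every higher order vanishes, so the data lies on a polynomial of degree exactly 2.

2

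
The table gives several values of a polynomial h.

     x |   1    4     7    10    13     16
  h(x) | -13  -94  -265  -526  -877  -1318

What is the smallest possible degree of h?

Forward differences of the values at x = 1, 4, 7, 10, 13, 16:
  h  : -13  -94  -265  -526  -877  -1318
  Δ  : -81  -171  -261  -351  -441
  Δ^2: -90  -90  -90  -90
  Δ^3: 0  0  0
  Δ^4: 0  0
  Δ^5: 0
The second differences are constant (-90) and nonzero, while all higher differences vanish, so the minimal degree is 2.

2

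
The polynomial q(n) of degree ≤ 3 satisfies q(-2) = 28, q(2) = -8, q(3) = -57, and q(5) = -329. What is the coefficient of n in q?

3

Write q(n) = an^3 + bn^2 + cn + d. Substituting each data point gives a linear system:
  -8a + 4b - 2c + d = 28
  8a + 4b + 2c + d = -8
  27a + 9b + 3c + d = -57
  125a + 25b + 5c + d = -329
Solving the system yields a = -3, b = 1, c = 3, d = 6.
So q(n) = -3n^3 + n^2 + 3n + 6.
The coefficient of n is 3.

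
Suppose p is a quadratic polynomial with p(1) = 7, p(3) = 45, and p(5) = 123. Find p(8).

Using the Lagrange interpolation formula with nodes 1, 3, 5:
  L_0(t) = (t - 3)(t - 5) / 8
  L_1(t) = (t - 1)(t - 5) / -4
  L_2(t) = (t - 1)(t - 3) / 8
Then p(t) = 7·L_0(t) + 45·L_1(t) + 123·L_2(t).
Expanding and collecting terms gives p(t) = 5t^2 - t + 3.
Evaluating at t = 8: p(8) = 315.

315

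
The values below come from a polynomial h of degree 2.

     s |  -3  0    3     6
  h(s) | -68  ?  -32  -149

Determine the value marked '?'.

-5

The 3 known points determine the degree-2 polynomial uniquely.
Write h(s) = as^2 + bs + c. Substituting each data point gives a linear system:
  9a - 3b + c = -68
  9a + 3b + c = -32
  36a + 6b + c = -149
Solving the system yields a = -5, b = 6, c = -5.
So h(s) = -5s^2 + 6s - 5.
Then h(0) = -5.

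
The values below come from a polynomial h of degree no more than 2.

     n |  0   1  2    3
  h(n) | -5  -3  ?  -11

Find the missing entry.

-5

On equispaced nodes a degree-2 polynomial has vanishing third forward difference, so
  - h(0) + 3·h(1) - 3·h(2) + h(3) = 0.
Substituting the known values and solving for h(2):
  -3·h(2) = 15
  h(2) = -5.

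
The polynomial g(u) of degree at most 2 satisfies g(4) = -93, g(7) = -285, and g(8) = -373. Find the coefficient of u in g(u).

2

Write g(u) = au^2 + bu + c. Substituting each data point gives a linear system:
  16a + 4b + c = -93
  49a + 7b + c = -285
  64a + 8b + c = -373
Solving the system yields a = -6, b = 2, c = -5.
So g(u) = -6u^2 + 2u - 5.
The coefficient of u is 2.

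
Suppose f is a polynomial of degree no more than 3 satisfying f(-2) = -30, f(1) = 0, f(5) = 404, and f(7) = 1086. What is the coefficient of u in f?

Write f(u) = au^3 + bu^2 + cu + d. Substituting each data point gives a linear system:
  -8a + 4b - 2c + d = -30
  a + b + c + d = 0
  125a + 25b + 5c + d = 404
  343a + 49b + 7c + d = 1086
Solving the system yields a = 3, b = 1, c = 2, d = -6.
So f(u) = 3u^3 + u^2 + 2u - 6.
The coefficient of u is 2.

2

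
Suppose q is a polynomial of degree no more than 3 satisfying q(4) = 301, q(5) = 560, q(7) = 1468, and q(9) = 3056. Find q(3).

140

Write q(u) = au^3 + bu^2 + cu + d. Substituting each data point gives a linear system:
  64a + 16b + 4c + d = 301
  125a + 25b + 5c + d = 560
  343a + 49b + 7c + d = 1468
  729a + 81b + 9c + d = 3056
Solving the system yields a = 4, b = 1, c = 6, d = 5.
So q(u) = 4u^3 + u^2 + 6u + 5.
Then q(3) = 140.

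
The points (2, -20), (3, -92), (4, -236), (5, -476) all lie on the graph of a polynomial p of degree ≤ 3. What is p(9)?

Write p(s) = as^3 + bs^2 + cs + d. Substituting each data point gives a linear system:
  8a + 4b + 2c + d = -20
  27a + 9b + 3c + d = -92
  64a + 16b + 4c + d = -236
  125a + 25b + 5c + d = -476
Solving the system yields a = -4, b = 0, c = 4, d = 4.
So p(s) = -4s^3 + 4s + 4.
Then p(9) = -2876.

-2876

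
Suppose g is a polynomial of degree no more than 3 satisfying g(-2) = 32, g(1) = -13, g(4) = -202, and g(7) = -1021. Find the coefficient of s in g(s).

-5

Write g(s) = as^3 + bs^2 + cs + d. Substituting each data point gives a linear system:
  -8a + 4b - 2c + d = 32
  a + b + c + d = -13
  64a + 16b + 4c + d = -202
  343a + 49b + 7c + d = -1021
Solving the system yields a = -3, b = 1, c = -5, d = -6.
So g(s) = -3s³ + s² - 5s - 6.
The coefficient of s is -5.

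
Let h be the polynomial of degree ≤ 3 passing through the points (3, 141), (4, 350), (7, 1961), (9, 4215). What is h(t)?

Using the Lagrange interpolation formula with nodes 3, 4, 7, 9:
  L_0(t) = (t - 4)(t - 7)(t - 9) / -24
  L_1(t) = (t - 3)(t - 7)(t - 9) / 15
  L_2(t) = (t - 3)(t - 4)(t - 9) / -24
  L_3(t) = (t - 3)(t - 4)(t - 7) / 60
Then h(t) = 141·L_0(t) + 350·L_1(t) + 1961·L_2(t) + 4215·L_3(t).
Expanding and collecting terms gives h(t) = 6t³ - 2t² + t - 6.
Check: h(4) = 350. ✓

h(t) = 6t^3 - 2t^2 + t - 6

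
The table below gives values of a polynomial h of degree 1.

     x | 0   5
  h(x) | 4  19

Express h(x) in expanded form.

Using the Lagrange interpolation formula with nodes 0, 5:
  L_0(x) = (x - 5) / -5
  L_1(x) = x / 5
Then h(x) = 4·L_0(x) + 19·L_1(x).
Expanding and collecting terms gives h(x) = 3x + 4.
Check: h(0) = 4. ✓

h(x) = 3x + 4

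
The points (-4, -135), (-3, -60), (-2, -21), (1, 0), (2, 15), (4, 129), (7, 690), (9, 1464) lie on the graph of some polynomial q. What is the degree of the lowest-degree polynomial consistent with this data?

Divided differences on the nodes -4, -3, -2, 1, 2, 4, 7, 9:
  order 0: -135  -60  -21  0  15  129  690  1464
  order 1: 75  39  7  15  57  187  387
  order 2: -18  -8  2  14  26  40
  order 3: 2  2  2  2  2
  order 4: 0  0  0  0
  order 5: 0  0  0
  order 6: 0  0
  order 7: 0
The order-3 divided differences are all 2 (nonzero) and every higher order vanishes, so the data lies on a polynomial of degree exactly 3.

3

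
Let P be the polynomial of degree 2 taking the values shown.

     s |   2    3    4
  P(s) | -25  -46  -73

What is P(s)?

P(s) = -3s^2 - 6s - 1

Write P(s) = as^2 + bs + c. Substituting each data point gives a linear system:
  4a + 2b + c = -25
  9a + 3b + c = -46
  16a + 4b + c = -73
Solving the system yields a = -3, b = -6, c = -1.
So P(s) = -3s^2 - 6s - 1.
Check: P(2) = -25. ✓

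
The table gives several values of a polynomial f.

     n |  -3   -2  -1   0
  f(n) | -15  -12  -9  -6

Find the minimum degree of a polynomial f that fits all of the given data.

1

Forward differences of the values at n = -3, -2, -1, 0:
  f  : -15  -12  -9  -6
  Δ  : 3  3  3
  Δ^2: 0  0
  Δ^3: 0
The first differences are constant (3) and nonzero, while all higher differences vanish, so the minimal degree is 1.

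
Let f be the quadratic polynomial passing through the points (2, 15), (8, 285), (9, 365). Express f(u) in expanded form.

Write f(u) = au^2 + bu + c. Substituting each data point gives a linear system:
  4a + 2b + c = 15
  64a + 8b + c = 285
  81a + 9b + c = 365
Solving the system yields a = 5, b = -5, c = 5.
So f(u) = 5u² - 5u + 5.
Check: f(2) = 15. ✓

f(u) = 5u^2 - 5u + 5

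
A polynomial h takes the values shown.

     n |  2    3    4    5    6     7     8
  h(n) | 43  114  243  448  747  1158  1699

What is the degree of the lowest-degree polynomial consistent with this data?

Forward differences of the values at n = 2, 3, 4, 5, 6, 7, 8:
  h  : 43  114  243  448  747  1158  1699
  Δ  : 71  129  205  299  411  541
  Δ^2: 58  76  94  112  130
  Δ^3: 18  18  18  18
  Δ^4: 0  0  0
  Δ^5: 0  0
  Δ^6: 0
The third differences are constant (18) and nonzero, while all higher differences vanish, so the minimal degree is 3.

3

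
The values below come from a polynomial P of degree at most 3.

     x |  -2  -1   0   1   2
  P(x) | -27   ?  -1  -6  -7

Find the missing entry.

-4

The 4 known points determine the degree-3 polynomial uniquely.
Write P(x) = ax^3 + bx^2 + cx + d. Substituting each data point gives a linear system:
  -8a + 4b - 2c + d = -27
  d = -1
  a + b + c + d = -6
  8a + 4b + 2c + d = -7
Solving the system yields a = 2, b = -4, c = -3, d = -1.
So P(x) = 2x³ - 4x² - 3x - 1.
Then P(-1) = -4.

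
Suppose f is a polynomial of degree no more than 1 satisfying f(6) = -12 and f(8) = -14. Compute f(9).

Write f(n) = an + b. Substituting each data point gives a linear system:
  6a + b = -12
  8a + b = -14
Solving the system yields a = -1, b = -6.
So f(n) = -n - 6.
Then f(9) = -15.

-15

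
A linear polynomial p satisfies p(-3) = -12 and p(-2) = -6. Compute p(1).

Write p(x) = ax + b. Substituting each data point gives a linear system:
  -3a + b = -12
  -2a + b = -6
Solving the system yields a = 6, b = 6.
So p(x) = 6x + 6.
Then p(1) = 12.

12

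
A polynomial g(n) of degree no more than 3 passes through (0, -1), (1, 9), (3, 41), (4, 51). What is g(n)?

g(n) = -n^3 + 6n^2 + 5n - 1

Write g(n) = an^3 + bn^2 + cn + d. Substituting each data point gives a linear system:
  d = -1
  a + b + c + d = 9
  27a + 9b + 3c + d = 41
  64a + 16b + 4c + d = 51
Solving the system yields a = -1, b = 6, c = 5, d = -1.
So g(n) = -n^3 + 6n^2 + 5n - 1.
Check: g(0) = -1. ✓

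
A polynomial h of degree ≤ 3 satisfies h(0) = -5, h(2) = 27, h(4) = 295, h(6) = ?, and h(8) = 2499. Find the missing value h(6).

1039

On equispaced nodes a degree-3 polynomial has vanishing fourth forward difference, so
  h(0) - 4·h(2) + 6·h(4) - 4·h(6) + h(8) = 0.
Substituting the known values and solving for h(6):
  -4·h(6) = -4156
  h(6) = 1039.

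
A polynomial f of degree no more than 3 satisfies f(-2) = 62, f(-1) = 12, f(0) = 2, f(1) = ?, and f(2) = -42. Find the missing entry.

-4

The 4 known points determine the degree-3 polynomial uniquely.
Write f(s) = as^3 + bs^2 + cs + d. Substituting each data point gives a linear system:
  -8a + 4b - 2c + d = 62
  -a + b - c + d = 12
  d = 2
  8a + 4b + 2c + d = -42
Solving the system yields a = -6, b = 2, c = -2, d = 2.
So f(s) = -6s³ + 2s² - 2s + 2.
Then f(1) = -4.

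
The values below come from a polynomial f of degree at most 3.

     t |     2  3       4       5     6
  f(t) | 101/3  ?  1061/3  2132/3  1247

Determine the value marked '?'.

140

The 4 known points determine the degree-3 polynomial uniquely.
Write f(t) = at^3 + bt^2 + ct + d. Substituting each data point gives a linear system:
  8a + 4b + 2c + d = 101/3
  64a + 16b + 4c + d = 1061/3
  125a + 25b + 5c + d = 2132/3
  216a + 36b + 6c + d = 1247
Solving the system yields a = 6, b = -1/3, c = -6, d = -1.
So f(t) = 6t³ - (1/3)t² - 6t - 1.
Then f(3) = 140.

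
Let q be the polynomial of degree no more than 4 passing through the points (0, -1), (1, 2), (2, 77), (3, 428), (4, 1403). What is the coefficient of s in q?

-1

Write q(s) = as^4 + bs^3 + cs^2 + ds + e. Substituting each data point gives a linear system:
  e = -1
  a + b + c + d + e = 2
  16a + 8b + 4c + 2d + e = 77
  81a + 27b + 9c + 3d + e = 428
  256a + 64b + 16c + 4d + e = 1403
Solving the system yields a = 6, b = -2, c = 0, d = -1, e = -1.
So q(s) = 6s^4 - 2s^3 - s - 1.
The coefficient of s is -1.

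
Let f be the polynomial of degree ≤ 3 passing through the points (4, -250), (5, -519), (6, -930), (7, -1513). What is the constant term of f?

6

Write f(x) = ax^3 + bx^2 + cx + d. Substituting each data point gives a linear system:
  64a + 16b + 4c + d = -250
  125a + 25b + 5c + d = -519
  216a + 36b + 6c + d = -930
  343a + 49b + 7c + d = -1513
Solving the system yields a = -5, b = 4, c = 0, d = 6.
So f(x) = -5x^3 + 4x^2 + 6.
The constant term is 6.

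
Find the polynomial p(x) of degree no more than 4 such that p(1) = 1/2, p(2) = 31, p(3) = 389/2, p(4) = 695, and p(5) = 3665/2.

Write p(x) = ax^4 + bx^3 + cx^2 + dx + e. Substituting each data point gives a linear system:
  a + b + c + d + e = 1/2
  16a + 8b + 4c + 2d + e = 31
  81a + 27b + 9c + 3d + e = 389/2
  256a + 64b + 16c + 4d + e = 695
  625a + 125b + 25c + 5d + e = 3665/2
Solving the system yields a = 4, b = -6, c = 5/2, d = 5, e = -5.
So p(x) = 4x^4 - 6x^3 + (5/2)x^2 + 5x - 5.
Check: p(1) = 1/2. ✓

p(x) = 4x^4 - 6x^3 + (5/2)x^2 + 5x - 5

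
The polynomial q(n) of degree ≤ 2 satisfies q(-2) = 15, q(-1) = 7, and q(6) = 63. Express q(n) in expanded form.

Write q(n) = an^2 + bn + c. Substituting each data point gives a linear system:
  4a - 2b + c = 15
  a - b + c = 7
  36a + 6b + c = 63
Solving the system yields a = 2, b = -2, c = 3.
So q(n) = 2n^2 - 2n + 3.
Check: q(-2) = 15. ✓

q(n) = 2n^2 - 2n + 3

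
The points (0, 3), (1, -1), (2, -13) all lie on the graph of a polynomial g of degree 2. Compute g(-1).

Write g(t) = at^2 + bt + c. Substituting each data point gives a linear system:
  c = 3
  a + b + c = -1
  4a + 2b + c = -13
Solving the system yields a = -4, b = 0, c = 3.
So g(t) = -4t^2 + 3.
Then g(-1) = -1.

-1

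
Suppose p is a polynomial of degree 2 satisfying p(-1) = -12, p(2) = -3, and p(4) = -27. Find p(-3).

Write p(t) = at^2 + bt + c. Substituting each data point gives a linear system:
  a - b + c = -12
  4a + 2b + c = -3
  16a + 4b + c = -27
Solving the system yields a = -3, b = 6, c = -3.
So p(t) = -3t^2 + 6t - 3.
Then p(-3) = -48.

-48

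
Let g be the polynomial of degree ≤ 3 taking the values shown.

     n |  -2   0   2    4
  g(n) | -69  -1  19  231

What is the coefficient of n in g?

2

Write g(n) = an^3 + bn^2 + cn + d. Substituting each data point gives a linear system:
  -8a + 4b - 2c + d = -69
  d = -1
  8a + 4b + 2c + d = 19
  64a + 16b + 4c + d = 231
Solving the system yields a = 5, b = -6, c = 2, d = -1.
So g(n) = 5n³ - 6n² + 2n - 1.
The coefficient of n is 2.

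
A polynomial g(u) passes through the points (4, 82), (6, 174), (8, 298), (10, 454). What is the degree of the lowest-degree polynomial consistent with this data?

Forward differences of the values at u = 4, 6, 8, 10:
  g  : 82  174  298  454
  Δ  : 92  124  156
  Δ^2: 32  32
  Δ^3: 0
The second differences are constant (32) and nonzero, while all higher differences vanish, so the minimal degree is 2.

2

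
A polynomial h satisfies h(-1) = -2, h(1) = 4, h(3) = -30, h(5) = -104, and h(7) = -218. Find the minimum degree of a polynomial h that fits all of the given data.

2

Forward differences of the values at u = -1, 1, 3, 5, 7:
  h  : -2  4  -30  -104  -218
  Δ  : 6  -34  -74  -114
  Δ^2: -40  -40  -40
  Δ^3: 0  0
  Δ^4: 0
The second differences are constant (-40) and nonzero, while all higher differences vanish, so the minimal degree is 2.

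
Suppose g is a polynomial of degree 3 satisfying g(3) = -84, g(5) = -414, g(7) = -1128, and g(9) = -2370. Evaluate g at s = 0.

Forward differences of the values at s = 3, 5, 7, 9:
  g  : -84  -414  -1128  -2370
  Δ  : -330  -714  -1242
  Δ^2: -384  -528
  Δ^3: -144
The third differences are constant, confirming degree 3.
Interpolating (Newton forward form) and evaluating at s = 0 gives g(0) = 6.

6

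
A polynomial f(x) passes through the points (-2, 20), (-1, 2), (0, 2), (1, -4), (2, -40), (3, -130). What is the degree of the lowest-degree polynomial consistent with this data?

Forward differences of the values at x = -2, -1, 0, 1, 2, 3:
  f  : 20  2  2  -4  -40  -130
  Δ  : -18  0  -6  -36  -90
  Δ^2: 18  -6  -30  -54
  Δ^3: -24  -24  -24
  Δ^4: 0  0
  Δ^5: 0
The third differences are constant (-24) and nonzero, while all higher differences vanish, so the minimal degree is 3.

3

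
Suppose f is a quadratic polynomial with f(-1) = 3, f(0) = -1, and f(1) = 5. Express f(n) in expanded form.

f(n) = 5n^2 + n - 1

Using the Lagrange interpolation formula with nodes -1, 0, 1:
  L_0(n) = n(n - 1) / 2
  L_1(n) = (n + 1)(n - 1) / -1
  L_2(n) = (n + 1)n / 2
Then f(n) = 3·L_0(n) - 1·L_1(n) + 5·L_2(n).
Expanding and collecting terms gives f(n) = 5n^2 + n - 1.
Check: f(-1) = 3. ✓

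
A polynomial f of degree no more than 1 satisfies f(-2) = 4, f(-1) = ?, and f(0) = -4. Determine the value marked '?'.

0

The 2 known points determine the degree-1 polynomial uniquely.
Write f(n) = an + b. Substituting each data point gives a linear system:
  -2a + b = 4
  b = -4
Solving the system yields a = -4, b = -4.
So f(n) = -4n - 4.
Then f(-1) = 0.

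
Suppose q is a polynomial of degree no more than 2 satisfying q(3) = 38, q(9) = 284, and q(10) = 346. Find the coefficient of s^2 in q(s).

3

Write q(s) = as^2 + bs + c. Substituting each data point gives a linear system:
  9a + 3b + c = 38
  81a + 9b + c = 284
  100a + 10b + c = 346
Solving the system yields a = 3, b = 5, c = -4.
So q(s) = 3s^2 + 5s - 4.
The leading coefficient is 3.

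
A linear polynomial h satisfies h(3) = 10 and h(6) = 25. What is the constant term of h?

-5

Write h(x) = ax + b. Substituting each data point gives a linear system:
  3a + b = 10
  6a + b = 25
Solving the system yields a = 5, b = -5.
So h(x) = 5x - 5.
The constant term is -5.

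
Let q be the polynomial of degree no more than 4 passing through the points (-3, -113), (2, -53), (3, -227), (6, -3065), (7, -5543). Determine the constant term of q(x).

Write q(x) = ax^4 + bx^3 + cx^2 + dx + e. Substituting each data point gives a linear system:
  81a - 27b + 9c - 3d + e = -113
  16a + 8b + 4c + 2d + e = -53
  81a + 27b + 9c + 3d + e = -227
  1296a + 216b + 36c + 6d + e = -3065
  2401a + 343b + 49c + 7d + e = -5543
Solving the system yields a = -2, b = -2, c = -1, d = -1, e = 1.
So q(x) = -2x⁴ - 2x³ - x² - x + 1.
The constant term is 1.

1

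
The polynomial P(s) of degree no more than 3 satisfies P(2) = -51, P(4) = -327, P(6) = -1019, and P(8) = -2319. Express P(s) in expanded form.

P(s) = -4s^3 - 4s^2 - 2s + 1

Write P(s) = as^3 + bs^2 + cs + d. Substituting each data point gives a linear system:
  8a + 4b + 2c + d = -51
  64a + 16b + 4c + d = -327
  216a + 36b + 6c + d = -1019
  512a + 64b + 8c + d = -2319
Solving the system yields a = -4, b = -4, c = -2, d = 1.
So P(s) = -4s^3 - 4s^2 - 2s + 1.
Check: P(4) = -327. ✓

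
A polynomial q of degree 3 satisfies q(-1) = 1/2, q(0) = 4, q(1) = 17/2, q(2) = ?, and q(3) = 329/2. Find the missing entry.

50

On equispaced nodes a degree-3 polynomial has vanishing fourth forward difference, so
  q(-1) - 4·q(0) + 6·q(1) - 4·q(2) + q(3) = 0.
Substituting the known values and solving for q(2):
  -4·q(2) = -200
  q(2) = 50.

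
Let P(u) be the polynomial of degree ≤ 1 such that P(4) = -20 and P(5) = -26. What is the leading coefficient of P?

Write P(u) = au + b. Substituting each data point gives a linear system:
  4a + b = -20
  5a + b = -26
Solving the system yields a = -6, b = 4.
So P(u) = -6u + 4.
The leading coefficient is -6.

-6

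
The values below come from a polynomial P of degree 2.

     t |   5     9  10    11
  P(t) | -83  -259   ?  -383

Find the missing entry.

The 3 known points determine the degree-2 polynomial uniquely.
Write P(t) = at^2 + bt + c. Substituting each data point gives a linear system:
  25a + 5b + c = -83
  81a + 9b + c = -259
  121a + 11b + c = -383
Solving the system yields a = -3, b = -2, c = 2.
So P(t) = -3t^2 - 2t + 2.
Then P(10) = -318.

-318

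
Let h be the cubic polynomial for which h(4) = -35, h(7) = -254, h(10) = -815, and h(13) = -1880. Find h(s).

h(s) = -s^3 + 2s^2 - 2s + 5

Using the Lagrange interpolation formula with nodes 4, 7, 10, 13:
  L_0(s) = (s - 7)(s - 10)(s - 13) / -162
  L_1(s) = (s - 4)(s - 10)(s - 13) / 54
  L_2(s) = (s - 4)(s - 7)(s - 13) / -54
  L_3(s) = (s - 4)(s - 7)(s - 10) / 162
Then h(s) = -35·L_0(s) - 254·L_1(s) - 815·L_2(s) - 1880·L_3(s).
Expanding and collecting terms gives h(s) = -s³ + 2s² - 2s + 5.
Check: h(13) = -1880. ✓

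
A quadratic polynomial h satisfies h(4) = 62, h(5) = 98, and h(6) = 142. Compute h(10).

Forward differences of the values at x = 4, 5, 6:
  h  : 62  98  142
  Δ  : 36  44
  Δ^2: 8
The second differences are constant, confirming degree 2.
Interpolating (Newton forward form) and evaluating at x = 10 gives h(10) = 398.

398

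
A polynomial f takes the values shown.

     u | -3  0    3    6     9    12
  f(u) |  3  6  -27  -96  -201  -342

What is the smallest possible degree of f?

Forward differences of the values at u = -3, 0, 3, 6, 9, 12:
  f  : 3  6  -27  -96  -201  -342
  Δ  : 3  -33  -69  -105  -141
  Δ^2: -36  -36  -36  -36
  Δ^3: 0  0  0
  Δ^4: 0  0
  Δ^5: 0
The second differences are constant (-36) and nonzero, while all higher differences vanish, so the minimal degree is 2.

2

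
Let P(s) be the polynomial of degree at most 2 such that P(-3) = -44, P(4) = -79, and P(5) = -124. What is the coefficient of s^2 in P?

Write P(s) = as^2 + bs + c. Substituting each data point gives a linear system:
  9a - 3b + c = -44
  16a + 4b + c = -79
  25a + 5b + c = -124
Solving the system yields a = -5, b = 0, c = 1.
So P(s) = -5s^2 + 1.
The leading coefficient is -5.

-5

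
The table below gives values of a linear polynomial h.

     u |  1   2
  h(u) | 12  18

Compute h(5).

Using the Lagrange interpolation formula with nodes 1, 2:
  L_0(u) = (u - 2) / -1
  L_1(u) = (u - 1) / 1
Then h(u) = 12·L_0(u) + 18·L_1(u).
Expanding and collecting terms gives h(u) = 6u + 6.
Evaluating at u = 5: h(5) = 36.

36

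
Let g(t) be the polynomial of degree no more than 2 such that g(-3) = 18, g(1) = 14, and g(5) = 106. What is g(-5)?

56

Using the Lagrange interpolation formula with nodes -3, 1, 5:
  L_0(t) = (t - 1)(t - 5) / 32
  L_1(t) = (t + 3)(t - 5) / -16
  L_2(t) = (t + 3)(t - 1) / 32
Then g(t) = 18·L_0(t) + 14·L_1(t) + 106·L_2(t).
Expanding and collecting terms gives g(t) = 3t² + 5t + 6.
Evaluating at t = -5: g(-5) = 56.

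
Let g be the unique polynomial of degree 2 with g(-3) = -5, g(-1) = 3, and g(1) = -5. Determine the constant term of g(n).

Write g(n) = an^2 + bn + c. Substituting each data point gives a linear system:
  9a - 3b + c = -5
  a - b + c = 3
  a + b + c = -5
Solving the system yields a = -2, b = -4, c = 1.
So g(n) = -2n^2 - 4n + 1.
The constant term is 1.

1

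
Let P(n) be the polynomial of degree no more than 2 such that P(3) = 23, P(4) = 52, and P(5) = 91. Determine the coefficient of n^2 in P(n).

Write P(n) = an^2 + bn + c. Substituting each data point gives a linear system:
  9a + 3b + c = 23
  16a + 4b + c = 52
  25a + 5b + c = 91
Solving the system yields a = 5, b = -6, c = -4.
So P(n) = 5n^2 - 6n - 4.
The leading coefficient is 5.

5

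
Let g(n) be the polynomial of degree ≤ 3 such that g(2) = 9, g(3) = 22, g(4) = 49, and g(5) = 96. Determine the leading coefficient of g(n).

1

Write g(n) = an^3 + bn^2 + cn + d. Substituting each data point gives a linear system:
  8a + 4b + 2c + d = 9
  27a + 9b + 3c + d = 22
  64a + 16b + 4c + d = 49
  125a + 25b + 5c + d = 96
Solving the system yields a = 1, b = -2, c = 4, d = 1.
So g(n) = n³ - 2n² + 4n + 1.
The leading coefficient is 1.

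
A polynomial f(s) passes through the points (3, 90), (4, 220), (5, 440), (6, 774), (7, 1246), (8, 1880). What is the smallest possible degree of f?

Forward differences of the values at s = 3, 4, 5, 6, 7, 8:
  f  : 90  220  440  774  1246  1880
  Δ  : 130  220  334  472  634
  Δ^2: 90  114  138  162
  Δ^3: 24  24  24
  Δ^4: 0  0
  Δ^5: 0
The third differences are constant (24) and nonzero, while all higher differences vanish, so the minimal degree is 3.

3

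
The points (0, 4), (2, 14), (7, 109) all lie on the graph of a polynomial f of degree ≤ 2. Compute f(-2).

10

Write f(s) = as^2 + bs + c. Substituting each data point gives a linear system:
  c = 4
  4a + 2b + c = 14
  49a + 7b + c = 109
Solving the system yields a = 2, b = 1, c = 4.
So f(s) = 2s² + s + 4.
Then f(-2) = 10.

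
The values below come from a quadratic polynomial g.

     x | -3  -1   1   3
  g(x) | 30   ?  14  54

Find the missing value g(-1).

6

The 3 known points determine the degree-2 polynomial uniquely.
Write g(x) = ax^2 + bx + c. Substituting each data point gives a linear system:
  9a - 3b + c = 30
  a + b + c = 14
  9a + 3b + c = 54
Solving the system yields a = 4, b = 4, c = 6.
So g(x) = 4x² + 4x + 6.
Then g(-1) = 6.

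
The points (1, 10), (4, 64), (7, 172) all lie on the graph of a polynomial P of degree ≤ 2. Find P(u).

Using the Lagrange interpolation formula with nodes 1, 4, 7:
  L_0(u) = (u - 4)(u - 7) / 18
  L_1(u) = (u - 1)(u - 7) / -9
  L_2(u) = (u - 1)(u - 4) / 18
Then P(u) = 10·L_0(u) + 64·L_1(u) + 172·L_2(u).
Expanding and collecting terms gives P(u) = 3u^2 + 3u + 4.
Check: P(4) = 64. ✓

P(u) = 3u^2 + 3u + 4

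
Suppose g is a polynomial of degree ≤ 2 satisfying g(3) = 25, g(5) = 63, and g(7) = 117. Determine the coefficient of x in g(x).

Write g(x) = ax^2 + bx + c. Substituting each data point gives a linear system:
  9a + 3b + c = 25
  25a + 5b + c = 63
  49a + 7b + c = 117
Solving the system yields a = 2, b = 3, c = -2.
So g(x) = 2x^2 + 3x - 2.
The coefficient of x is 3.

3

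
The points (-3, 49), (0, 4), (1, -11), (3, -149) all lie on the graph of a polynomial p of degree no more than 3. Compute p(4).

-308

Write p(s) = as^3 + bs^2 + cs + d. Substituting each data point gives a linear system:
  -27a + 9b - 3c + d = 49
  d = 4
  a + b + c + d = -11
  27a + 9b + 3c + d = -149
Solving the system yields a = -3, b = -6, c = -6, d = 4.
So p(s) = -3s^3 - 6s^2 - 6s + 4.
Then p(4) = -308.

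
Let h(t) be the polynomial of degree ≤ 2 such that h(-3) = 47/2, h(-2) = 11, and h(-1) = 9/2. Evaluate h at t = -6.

97

Forward differences of the values at t = -3, -2, -1:
  h  : 47/2  11  9/2
  Δ  : -25/2  -13/2
  Δ^2: 6
The second differences are constant, confirming degree 2.
Interpolating (Newton forward form) and evaluating at t = -6 gives h(-6) = 97.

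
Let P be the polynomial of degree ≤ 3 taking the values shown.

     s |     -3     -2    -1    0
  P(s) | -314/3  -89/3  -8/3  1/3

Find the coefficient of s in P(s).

-1

Write P(s) = as^3 + bs^2 + cs + d. Substituting each data point gives a linear system:
  -27a + 9b - 3c + d = -314/3
  -8a + 4b - 2c + d = -89/3
  -a + b - c + d = -8/3
  d = 1/3
Solving the system yields a = 4, b = 0, c = -1, d = 1/3.
So P(s) = 4s³ - s + 1/3.
The coefficient of s is -1.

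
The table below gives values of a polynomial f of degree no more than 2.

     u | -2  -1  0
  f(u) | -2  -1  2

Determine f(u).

f(u) = u^2 + 4u + 2

Write f(u) = au^2 + bu + c. Substituting each data point gives a linear system:
  4a - 2b + c = -2
  a - b + c = -1
  c = 2
Solving the system yields a = 1, b = 4, c = 2.
So f(u) = u^2 + 4u + 2.
Check: f(-2) = -2. ✓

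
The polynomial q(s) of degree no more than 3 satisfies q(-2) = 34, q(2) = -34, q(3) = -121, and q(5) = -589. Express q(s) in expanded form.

Using the Lagrange interpolation formula with nodes -2, 2, 3, 5:
  L_0(s) = (s - 2)(s - 3)(s - 5) / -140
  L_1(s) = (s + 2)(s - 3)(s - 5) / 12
  L_2(s) = (s + 2)(s - 2)(s - 5) / -10
  L_3(s) = (s + 2)(s - 2)(s - 3) / 42
Then q(s) = 34·L_0(s) - 34·L_1(s) - 121·L_2(s) - 589·L_3(s).
Expanding and collecting terms gives q(s) = -5s^3 + s^2 + 3s - 4.
Check: q(5) = -589. ✓

q(s) = -5s^3 + s^2 + 3s - 4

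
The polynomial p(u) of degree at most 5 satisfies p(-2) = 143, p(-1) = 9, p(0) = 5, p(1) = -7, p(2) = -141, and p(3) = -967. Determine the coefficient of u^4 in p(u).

1

Write p(u) = au^5 + bu^4 + cu^3 + du^2 + eu + k. Substituting each data point gives a linear system:
  -32a + 16b - 8c + 4d - 2e + k = 143
  -a + b - c + d - e + k = 9
  k = 5
  a + b + c + d + e + k = -7
  32a + 16b + 8c + 4d + 2e + k = -141
  243a + 81b + 27c + 9d + 3e + k = -967
Solving the system yields a = -4, b = 1, c = -1, d = -5, e = -3, k = 5.
So p(u) = -4u^5 + u^4 - u^3 - 5u^2 - 3u + 5.
The coefficient of u^4 is 1.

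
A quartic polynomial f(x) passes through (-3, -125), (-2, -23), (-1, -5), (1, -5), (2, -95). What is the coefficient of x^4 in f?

Write f(x) = ax^4 + bx^3 + cx^2 + dx + e. Substituting each data point gives a linear system:
  81a - 27b + 9c - 3d + e = -125
  16a - 8b + 4c - 2d + e = -23
  a - b + c - d + e = -5
  a + b + c + d + e = -5
  16a + 8b + 4c + 2d + e = -95
Solving the system yields a = -3, b = -6, c = -3, d = 6, e = 1.
So f(x) = -3x⁴ - 6x³ - 3x² + 6x + 1.
The leading coefficient is -3.

-3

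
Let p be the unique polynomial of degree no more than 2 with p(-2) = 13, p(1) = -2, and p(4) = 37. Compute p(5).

62

Forward differences of the values at s = -2, 1, 4:
  p  : 13  -2  37
  Δ  : -15  39
  Δ^2: 54
The second differences are constant, confirming degree 2.
Interpolating (Newton forward form) and evaluating at s = 5 gives p(5) = 62.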